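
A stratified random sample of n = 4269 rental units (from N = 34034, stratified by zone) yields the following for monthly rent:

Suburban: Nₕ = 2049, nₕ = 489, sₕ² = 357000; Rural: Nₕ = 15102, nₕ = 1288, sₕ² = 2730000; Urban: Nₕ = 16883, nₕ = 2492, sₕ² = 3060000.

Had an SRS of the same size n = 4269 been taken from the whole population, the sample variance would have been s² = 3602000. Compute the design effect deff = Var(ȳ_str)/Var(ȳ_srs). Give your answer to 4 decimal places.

Var(ȳ_str) = Σ Wₕ²(1−fₕ)sₕ²/nₕ with Wₕ = Nₕ/34034:
  Suburban: (2049/34034)²·(1−489/2049)·357000/489 = 2.0146515
  Rural: (15102/34034)²·(1−1288/15102)·2730000/1288 = 381.74619
  Urban: (16883/34034)²·(1−2492/16883)·3060000/2492 = 257.56568
  → Var(ȳ_str) = 641.32652.
Var(ȳ_srs) = (1 − 4269/34034)·3602000/4269 = 737.92198.
deff = 641.32652 / 737.92198 = 0.8691.

0.8691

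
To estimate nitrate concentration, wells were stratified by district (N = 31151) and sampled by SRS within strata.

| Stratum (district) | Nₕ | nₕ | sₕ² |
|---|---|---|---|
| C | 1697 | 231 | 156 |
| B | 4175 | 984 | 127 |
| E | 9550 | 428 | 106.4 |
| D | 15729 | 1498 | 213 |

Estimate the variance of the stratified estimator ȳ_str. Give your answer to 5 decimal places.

0.05862

Var(ȳ_str) = Σₕ Wₕ²(1 − fₕ)sₕ²/nₕ with Wₕ = Nₕ/N, N = 31151.
C: Wₕ = 0.05447658; term = 0.05447658²·(1 − 0.13612257)·156/231 = 0.0017313483.
B: Wₕ = 0.13402459; term = 0.13402459²·(1 − 0.23568862)·127/984 = 0.0017719355.
E: Wₕ = 0.30657122; term = 0.30657122²·(1 − 0.04481675)·106.4/428 = 0.022317591.
D: Wₕ = 0.50492761; term = 0.50492761²·(1 − 0.09523810)·213/1498 = 0.03279898.
Sum = 0.058619855.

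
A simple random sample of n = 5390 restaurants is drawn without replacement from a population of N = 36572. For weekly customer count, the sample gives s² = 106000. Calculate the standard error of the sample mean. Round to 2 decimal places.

4.09

Under SRS without replacement, Var(ȳ) = (1 − f)·s²/n with f = n/N = 5390/36572 = 0.14738051.
Var(ȳ) = (1 − 0.14738051)·106000/5390 = 0.85261949·19.666048 = 16.767656.
SE(ȳ) = √(16.767656) = 4.09.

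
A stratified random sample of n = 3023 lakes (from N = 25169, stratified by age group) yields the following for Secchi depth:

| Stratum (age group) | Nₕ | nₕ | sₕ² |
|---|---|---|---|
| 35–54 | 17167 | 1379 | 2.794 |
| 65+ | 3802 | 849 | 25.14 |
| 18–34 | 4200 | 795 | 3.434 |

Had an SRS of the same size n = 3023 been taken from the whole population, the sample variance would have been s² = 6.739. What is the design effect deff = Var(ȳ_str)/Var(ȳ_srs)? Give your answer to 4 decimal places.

0.7592

Var(ȳ_str) = Σ Wₕ²(1−fₕ)sₕ²/nₕ with Wₕ = Nₕ/25169:
  35–54: (17167/25169)²·(1−1379/17167)·2.794/1379 = 8.6686554 × 10^-4
  65+: (3802/25169)²·(1−849/3802)·25.14/849 = 5.2480894 × 10^-4
  18–34: (4200/25169)²·(1−795/4200)·3.434/795 = 9.7514152 × 10^-5
  → Var(ȳ_str) = 0.0014891886.
Var(ȳ_srs) = (1 − 3023/25169)·6.739/3023 = 0.0019614925.
deff = 0.0014891886 / 0.0019614925 = 0.7592.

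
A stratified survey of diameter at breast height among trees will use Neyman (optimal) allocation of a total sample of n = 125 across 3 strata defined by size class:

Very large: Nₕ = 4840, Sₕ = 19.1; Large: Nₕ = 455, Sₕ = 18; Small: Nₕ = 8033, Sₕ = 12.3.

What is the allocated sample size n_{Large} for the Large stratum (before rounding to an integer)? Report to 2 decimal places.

Neyman allocation: nₕ = n·NₕSₕ / Σⱼ NⱼSⱼ.
Σ NⱼSⱼ = 4840·19.1 + 455·18 + 8033·12.3 = 199439.9.
n_{Large} = 125·455·18 / 199439.9 = 5.13.

5.13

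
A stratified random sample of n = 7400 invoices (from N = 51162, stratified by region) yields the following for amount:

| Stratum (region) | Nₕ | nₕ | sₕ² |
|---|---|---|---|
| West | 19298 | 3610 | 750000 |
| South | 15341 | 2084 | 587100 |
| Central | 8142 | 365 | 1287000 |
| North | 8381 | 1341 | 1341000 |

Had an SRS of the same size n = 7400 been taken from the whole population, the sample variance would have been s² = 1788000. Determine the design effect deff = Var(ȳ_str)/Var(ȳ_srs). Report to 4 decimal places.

0.7440

Var(ȳ_str) = Σ Wₕ²(1−fₕ)sₕ²/nₕ with Wₕ = Nₕ/51162:
  West: (19298/51162)²·(1−3610/19298)·750000/3610 = 24.029178
  South: (15341/51162)²·(1−2084/15341)·587100/2084 = 21.888614
  Central: (8142/51162)²·(1−365/8142)·1287000/365 = 85.297019
  North: (8381/51162)²·(1−1341/8381)·1341000/1341 = 22.541015
  → Var(ȳ_str) = 153.75583.
Var(ȳ_srs) = (1 − 7400/51162)·1788000/7400 = 206.67381.
deff = 153.75583 / 206.67381 = 0.7440.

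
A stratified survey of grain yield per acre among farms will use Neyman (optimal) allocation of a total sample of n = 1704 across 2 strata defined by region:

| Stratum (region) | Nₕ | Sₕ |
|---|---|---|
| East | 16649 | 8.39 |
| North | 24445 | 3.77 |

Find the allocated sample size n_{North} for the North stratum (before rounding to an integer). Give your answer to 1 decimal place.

Neyman allocation: nₕ = n·NₕSₕ / Σⱼ NⱼSⱼ.
Σ NⱼSⱼ = 16649·8.39 + 24445·3.77 = 231842.76.
n_{North} = 1704·24445·3.77 / 231842.76 = 677.3.

677.3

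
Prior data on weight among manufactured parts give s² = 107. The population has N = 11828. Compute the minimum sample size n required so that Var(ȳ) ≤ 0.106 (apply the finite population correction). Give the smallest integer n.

Without fpc, n₀ = s²/D = 107/0.106 = 1009.4340.
With fpc, (1 − n/N)·s²/n ≤ D requires n ≥ n₀/(1 + n₀/N) = 1009.4340/(1 + 1009.4340/11828) = 930.0601.
Rounding up, n = 931.

931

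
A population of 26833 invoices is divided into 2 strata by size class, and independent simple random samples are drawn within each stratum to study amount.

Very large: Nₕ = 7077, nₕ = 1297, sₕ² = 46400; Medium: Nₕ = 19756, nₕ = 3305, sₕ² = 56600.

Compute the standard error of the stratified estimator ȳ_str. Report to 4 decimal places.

3.1245

Var(ȳ_str) = Σₕ Wₕ²(1 − fₕ)sₕ²/nₕ with Wₕ = Nₕ/N, N = 26833.
Very large: Wₕ = 0.26374241; term = 0.26374241²·(1 − 0.18326975)·46400/1297 = 2.0324346.
Medium: Wₕ = 0.73625759; term = 0.73625759²·(1 − 0.16729095)·56600/3305 = 7.7303263.
Sum = 9.7627609.
SE = √(9.7627609) = 3.1245.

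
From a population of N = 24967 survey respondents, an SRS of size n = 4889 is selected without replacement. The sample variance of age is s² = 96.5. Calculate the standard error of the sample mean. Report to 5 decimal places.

Under SRS without replacement, Var(ȳ) = (1 − f)·s²/n with f = n/N = 4889/24967 = 0.19581848.
Var(ȳ) = (1 − 0.19581848)·96.5/4889 = 0.80418152·0.019738188 = 0.015873086.
SE(ȳ) = √(0.015873086) = 0.12599.

0.12599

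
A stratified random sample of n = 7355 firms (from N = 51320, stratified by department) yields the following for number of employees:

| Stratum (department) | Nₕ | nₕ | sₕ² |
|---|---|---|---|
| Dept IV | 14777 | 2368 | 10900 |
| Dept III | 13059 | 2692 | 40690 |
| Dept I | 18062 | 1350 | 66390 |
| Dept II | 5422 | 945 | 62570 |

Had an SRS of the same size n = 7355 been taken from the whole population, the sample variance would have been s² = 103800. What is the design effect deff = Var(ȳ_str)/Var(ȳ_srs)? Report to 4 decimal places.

0.6074

Var(ȳ_str) = Σ Wₕ²(1−fₕ)sₕ²/nₕ with Wₕ = Nₕ/51320:
  Dept IV: (14777/51320)²·(1−2368/14777)·10900/2368 = 0.3204753
  Dept III: (13059/51320)²·(1−2692/13059)·40690/2692 = 0.77696662
  Dept I: (18062/51320)²·(1−1350/18062)·66390/1350 = 5.6362451
  Dept II: (5422/51320)²·(1−945/5422)·62570/945 = 0.61024982
  → Var(ȳ_str) = 7.3439368.
Var(ȳ_srs) = (1 − 7355/51320)·103800/7355 = 12.090245.
deff = 7.3439368 / 12.090245 = 0.6074.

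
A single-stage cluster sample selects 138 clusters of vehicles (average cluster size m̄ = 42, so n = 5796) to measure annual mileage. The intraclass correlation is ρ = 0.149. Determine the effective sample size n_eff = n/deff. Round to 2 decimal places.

815.30

deff = 1 + (42 − 1)·0.149 = 1 + 6.109 = 7.109.
n_eff = 5796 / 7.109 = 815.30.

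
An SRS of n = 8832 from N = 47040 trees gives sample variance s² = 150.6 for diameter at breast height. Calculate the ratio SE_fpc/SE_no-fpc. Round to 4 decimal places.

0.9012

f = n/N = 8832/47040 = 0.18775510.
SE_no-fpc = √(s²/n) = 0.13058189; SE_fpc = √((1−f)s²/n) = 0.11768645.
Ratio = √(1−f) = 0.90124630.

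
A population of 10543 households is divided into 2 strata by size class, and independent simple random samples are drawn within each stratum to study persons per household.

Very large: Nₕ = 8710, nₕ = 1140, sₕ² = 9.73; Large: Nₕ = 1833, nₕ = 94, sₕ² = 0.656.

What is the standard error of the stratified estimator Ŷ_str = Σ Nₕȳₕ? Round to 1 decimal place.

764.9

Var(Ŷ_str) = Σₕ Nₕ²(1 − fₕ)sₕ²/nₕ.
Very large: 8710²·(1 − 1140/8710)·9.73/1140 = 562758.45.
Large: 1833²·(1 − 94/1833)·0.656/94 = 22245.288.
Sum = 585003.74.
SE = √(585003.74) = 764.9.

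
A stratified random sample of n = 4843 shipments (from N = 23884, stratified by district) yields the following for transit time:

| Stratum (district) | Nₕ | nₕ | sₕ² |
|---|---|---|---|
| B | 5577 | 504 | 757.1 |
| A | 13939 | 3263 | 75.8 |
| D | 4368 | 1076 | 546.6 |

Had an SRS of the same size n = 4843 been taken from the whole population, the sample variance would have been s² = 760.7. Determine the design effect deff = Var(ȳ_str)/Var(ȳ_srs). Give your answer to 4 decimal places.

0.7456

Var(ȳ_str) = Σ Wₕ²(1−fₕ)sₕ²/nₕ with Wₕ = Nₕ/23884:
  B: (5577/23884)²·(1−504/5577)·757.1/504 = 0.074503057
  A: (13939/23884)²·(1−3263/13939)·75.8/3263 = 0.0060600777
  D: (4368/23884)²·(1−1076/4368)·546.6/1076 = 0.01280518
  → Var(ȳ_str) = 0.093368315.
Var(ȳ_srs) = (1 − 4843/23884)·760.7/4843 = 0.12522229.
deff = 0.093368315 / 0.12522229 = 0.7456.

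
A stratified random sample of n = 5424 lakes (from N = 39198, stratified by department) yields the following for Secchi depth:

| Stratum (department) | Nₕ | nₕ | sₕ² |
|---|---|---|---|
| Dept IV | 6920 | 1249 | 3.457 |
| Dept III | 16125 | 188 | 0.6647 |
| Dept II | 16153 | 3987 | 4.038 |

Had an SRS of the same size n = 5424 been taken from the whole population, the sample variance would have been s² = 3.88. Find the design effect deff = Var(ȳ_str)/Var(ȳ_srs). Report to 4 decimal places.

1.2843

Var(ȳ_str) = Σ Wₕ²(1−fₕ)sₕ²/nₕ with Wₕ = Nₕ/39198:
  Dept IV: (6920/39198)²·(1−1249/6920)·3.457/1249 = 7.0692748 × 10^-5
  Dept III: (16125/39198)²·(1−188/16125)·0.6647/188 = 5.9135232 × 10^-4
  Dept II: (16153/39198)²·(1−3987/16153)·4.038/3987 = 1.2953683 × 10^-4
  → Var(ȳ_str) = 7.915819 × 10^-4.
Var(ȳ_srs) = (1 − 5424/39198)·3.88/5424 = 6.1635459 × 10^-4.
deff = (7.915819 × 10^-4) / (6.1635459 × 10^-4) = 1.2843.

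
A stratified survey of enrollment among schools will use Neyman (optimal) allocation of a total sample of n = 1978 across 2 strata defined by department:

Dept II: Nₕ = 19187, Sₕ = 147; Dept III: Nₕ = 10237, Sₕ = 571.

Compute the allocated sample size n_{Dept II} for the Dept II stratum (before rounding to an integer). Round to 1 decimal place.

643.8

Neyman allocation: nₕ = n·NₕSₕ / Σⱼ NⱼSⱼ.
Σ NⱼSⱼ = 19187·147 + 10237·571 = 8.665816 × 10^6.
n_{Dept II} = 1978·19187·147 / (8.665816 × 10^6) = 643.8.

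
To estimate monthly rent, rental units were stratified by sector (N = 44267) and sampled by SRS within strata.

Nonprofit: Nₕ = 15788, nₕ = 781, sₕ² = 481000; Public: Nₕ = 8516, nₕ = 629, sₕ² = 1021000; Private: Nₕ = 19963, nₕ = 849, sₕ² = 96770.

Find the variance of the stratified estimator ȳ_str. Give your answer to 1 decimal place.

152.3

Var(ȳ_str) = Σₕ Wₕ²(1 − fₕ)sₕ²/nₕ with Wₕ = Nₕ/N, N = 44267.
Nonprofit: Wₕ = 0.35665394; term = 0.35665394²·(1 − 0.04946795)·481000/781 = 74.465457.
Public: Wₕ = 0.19237807; term = 0.19237807²·(1 − 0.07386097)·1021000/629 = 55.636834.
Private: Wₕ = 0.45096799; term = 0.45096799²·(1 − 0.04252868)·96770/849 = 22.19475.
Sum = 152.29704.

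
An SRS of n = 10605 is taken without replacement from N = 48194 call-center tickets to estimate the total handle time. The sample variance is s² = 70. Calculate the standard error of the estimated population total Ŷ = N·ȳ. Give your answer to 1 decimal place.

Var(Ŷ) = N²·Var(ȳ) = N²·(1 − n/N)·s²/n.
f = 10605/48194 = 0.22004814; Var(ȳ) = 0.77995186·70/10605 = 0.0051481971.
Var(Ŷ) = 48194² · 0.0051481971 = 1.195752 × 10^7.
SE(Ŷ) = √(1.195752 × 10^7) = 3458.0.

3458.0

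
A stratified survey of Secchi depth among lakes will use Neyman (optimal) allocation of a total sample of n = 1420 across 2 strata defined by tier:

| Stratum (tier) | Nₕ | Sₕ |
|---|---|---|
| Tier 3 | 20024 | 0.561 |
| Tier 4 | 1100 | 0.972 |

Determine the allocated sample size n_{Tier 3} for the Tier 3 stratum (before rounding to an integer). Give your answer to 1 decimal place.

Neyman allocation: nₕ = n·NₕSₕ / Σⱼ NⱼSⱼ.
Σ NⱼSⱼ = 20024·0.561 + 1100·0.972 = 12302.664.
n_{Tier 3} = 1420·20024·0.561 / 12302.664 = 1296.6.

1296.6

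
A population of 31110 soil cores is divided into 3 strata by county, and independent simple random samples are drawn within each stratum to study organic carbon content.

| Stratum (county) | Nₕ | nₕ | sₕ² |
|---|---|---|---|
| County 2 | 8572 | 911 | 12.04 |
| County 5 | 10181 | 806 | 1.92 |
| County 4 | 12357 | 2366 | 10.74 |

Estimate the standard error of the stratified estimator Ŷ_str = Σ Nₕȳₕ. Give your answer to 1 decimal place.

Var(Ŷ_str) = Σₕ Nₕ²(1 − fₕ)sₕ²/nₕ.
County 2: 8572²·(1 − 911/8572)·12.04/911 = 867912.08.
County 5: 10181²·(1 − 806/10181)·1.92/806 = 227367.25.
County 4: 12357²·(1 − 2366/12357)·10.74/2366 = 560417.32.
Sum = 1.6556967 × 10^6.
SE = √(1.6556967 × 10^6) = 1286.7.

1286.7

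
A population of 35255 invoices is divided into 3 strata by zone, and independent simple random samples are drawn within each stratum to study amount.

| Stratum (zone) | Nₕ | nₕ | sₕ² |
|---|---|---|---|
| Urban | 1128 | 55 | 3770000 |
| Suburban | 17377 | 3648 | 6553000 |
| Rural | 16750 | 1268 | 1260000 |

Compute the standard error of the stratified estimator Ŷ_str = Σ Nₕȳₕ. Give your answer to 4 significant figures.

877000

Var(Ŷ_str) = Σₕ Nₕ²(1 − fₕ)sₕ²/nₕ.
Urban: 1128²·(1 − 55/1128)·3770000/55 = 8.296358 × 10^10.
Suburban: 17377²·(1 − 3648/17377)·6553000/3648 = 4.2854758 × 10^11.
Rural: 16750²·(1 − 1268/16750)·1260000/1268 = 2.5768739 × 10^11.
Sum = 7.6919855 × 10^11.
SE = √(7.6919855 × 10^11) = 877000.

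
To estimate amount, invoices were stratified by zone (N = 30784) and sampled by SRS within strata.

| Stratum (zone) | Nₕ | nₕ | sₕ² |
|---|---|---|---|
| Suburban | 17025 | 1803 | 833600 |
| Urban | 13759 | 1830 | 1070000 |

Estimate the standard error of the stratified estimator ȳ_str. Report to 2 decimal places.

Var(ȳ_str) = Σₕ Wₕ²(1 − fₕ)sₕ²/nₕ with Wₕ = Nₕ/N, N = 30784.
Suburban: Wₕ = 0.55304704; term = 0.55304704²·(1 − 0.10590308)·833600/1803 = 126.43599.
Urban: Wₕ = 0.44695296; term = 0.44695296²·(1 − 0.13300385)·1070000/1830 = 101.26829.
Sum = 227.70428.
SE = √(227.70428) = 15.09.

15.09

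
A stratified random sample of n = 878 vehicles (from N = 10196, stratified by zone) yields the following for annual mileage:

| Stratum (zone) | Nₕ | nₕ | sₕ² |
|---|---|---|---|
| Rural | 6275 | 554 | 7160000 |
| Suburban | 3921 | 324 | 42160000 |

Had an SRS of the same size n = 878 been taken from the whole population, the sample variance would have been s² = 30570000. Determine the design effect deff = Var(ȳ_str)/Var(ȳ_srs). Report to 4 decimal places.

Var(ȳ_str) = Σ Wₕ²(1−fₕ)sₕ²/nₕ with Wₕ = Nₕ/10196:
  Rural: (6275/10196)²·(1−554/6275)·7160000/554 = 4463.0246
  Suburban: (3921/10196)²·(1−324/3921)·42160000/324 = 17653.597
  → Var(ȳ_str) = 22116.622.
Var(ȳ_srs) = (1 − 878/10196)·30570000/878 = 31819.533.
deff = 22116.622 / 31819.533 = 0.6951.

0.6951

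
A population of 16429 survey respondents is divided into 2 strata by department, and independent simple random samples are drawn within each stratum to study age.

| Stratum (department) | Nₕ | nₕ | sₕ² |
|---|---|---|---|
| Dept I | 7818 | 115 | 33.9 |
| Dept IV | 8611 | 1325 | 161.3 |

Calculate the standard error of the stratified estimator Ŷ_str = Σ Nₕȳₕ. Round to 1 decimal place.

Var(Ŷ_str) = Σₕ Nₕ²(1 − fₕ)sₕ²/nₕ.
Dept I: 7818²·(1 − 115/7818)·33.9/115 = 1.7752414 × 10^7.
Dept IV: 8611²·(1 − 1325/8611)·161.3/1325 = 7.6376762 × 10^6.
Sum = 2.539009 × 10^7.
SE = √(2.539009 × 10^7) = 5038.9.

5038.9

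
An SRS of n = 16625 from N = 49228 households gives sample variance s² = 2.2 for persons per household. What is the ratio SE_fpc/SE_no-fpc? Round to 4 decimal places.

0.8138

f = n/N = 16625/49228 = 0.33771431.
SE_no-fpc = √(s²/n) = 0.011503514; SE_fpc = √((1−f)s²/n) = 0.0093616672.
Ratio = √(1−f) = 0.81380937.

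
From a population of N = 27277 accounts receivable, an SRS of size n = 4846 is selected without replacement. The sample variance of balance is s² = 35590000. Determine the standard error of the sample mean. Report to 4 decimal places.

Under SRS without replacement, Var(ȳ) = (1 − f)·s²/n with f = n/N = 4846/27277 = 0.17765883.
Var(ȳ) = (1 − 0.17765883)·35590000/4846 = 0.82234117·7344.2014 = 6039.4391.
SE(ȳ) = √(6039.4391) = 77.7138.

77.7138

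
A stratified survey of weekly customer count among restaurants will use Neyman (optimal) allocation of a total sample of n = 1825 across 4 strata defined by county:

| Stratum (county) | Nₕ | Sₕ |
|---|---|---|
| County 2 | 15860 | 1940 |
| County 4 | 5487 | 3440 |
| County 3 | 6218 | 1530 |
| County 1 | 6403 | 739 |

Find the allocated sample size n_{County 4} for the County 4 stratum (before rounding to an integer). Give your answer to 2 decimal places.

Neyman allocation: nₕ = n·NₕSₕ / Σⱼ NⱼSⱼ.
Σ NⱼSⱼ = 15860·1940 + 5487·3440 + 6218·1530 + 6403·739 = 6.3889037 × 10^7.
n_{County 4} = 1825·5487·3440 / (6.3889037 × 10^7) = 539.18.

539.18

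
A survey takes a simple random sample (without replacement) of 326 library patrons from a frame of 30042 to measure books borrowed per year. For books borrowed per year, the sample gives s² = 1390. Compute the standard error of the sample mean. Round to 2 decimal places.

Under SRS without replacement, Var(ȳ) = (1 − f)·s²/n with f = n/N = 326/30042 = 0.01085147.
Var(ȳ) = (1 − 0.01085147)·1390/326 = 0.98914853·4.2638037 = 4.2175351.
SE(ȳ) = √(4.2175351) = 2.05.

2.05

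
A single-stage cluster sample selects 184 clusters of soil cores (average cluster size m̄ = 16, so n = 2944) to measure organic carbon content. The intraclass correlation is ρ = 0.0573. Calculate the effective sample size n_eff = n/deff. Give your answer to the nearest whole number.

deff = 1 + (16 − 1)·0.0573 = 1 + 0.8595 = 1.8595.
n_eff = 2944 / 1.8595 = 1583.

1583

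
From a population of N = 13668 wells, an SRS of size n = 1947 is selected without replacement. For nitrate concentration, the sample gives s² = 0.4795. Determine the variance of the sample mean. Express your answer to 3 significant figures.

Under SRS without replacement, Var(ȳ) = (1 − f)·s²/n with f = n/N = 1947/13668 = 0.14244952.
Var(ȳ) = (1 − 0.14244952)·0.4795/1947 = 0.85755048·2.4627632 × 10^-4 = 2.1119438 × 10^-4.

2.11 × 10^-4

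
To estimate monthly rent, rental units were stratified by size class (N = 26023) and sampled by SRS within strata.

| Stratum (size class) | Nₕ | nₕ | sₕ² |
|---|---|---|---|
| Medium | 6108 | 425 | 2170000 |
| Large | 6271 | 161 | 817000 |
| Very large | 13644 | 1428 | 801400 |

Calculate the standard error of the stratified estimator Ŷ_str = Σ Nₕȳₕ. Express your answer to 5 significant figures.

682060

Var(Ŷ_str) = Σₕ Nₕ²(1 − fₕ)sₕ²/nₕ.
Medium: 6108²·(1 − 425/6108)·2170000/425 = 1.7723418 × 10^11.
Large: 6271²·(1 − 161/6271)·817000/161 = 1.9443489 × 10^11.
Very large: 13644²·(1 − 1428/13644)·801400/1428 = 9.3538815 × 10^10.
Sum = 4.6520789 × 10^11.
SE = √(4.6520789 × 10^11) = 682060.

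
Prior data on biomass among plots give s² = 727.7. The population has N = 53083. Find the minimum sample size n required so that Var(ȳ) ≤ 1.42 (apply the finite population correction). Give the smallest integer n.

508

Without fpc, n₀ = s²/D = 727.7/1.42 = 512.4648.
With fpc, (1 − n/N)·s²/n ≤ D requires n ≥ n₀/(1 + n₀/N) = 512.4648/(1 + 512.4648/53083) = 507.5648.
Rounding up, n = 508.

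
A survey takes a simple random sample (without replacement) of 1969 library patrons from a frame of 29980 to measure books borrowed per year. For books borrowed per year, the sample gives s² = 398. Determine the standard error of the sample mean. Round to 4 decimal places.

Under SRS without replacement, Var(ȳ) = (1 − f)·s²/n with f = n/N = 1969/29980 = 0.06567712.
Var(ȳ) = (1 − 0.06567712)·398/1969 = 0.93432288·0.20213306 = 0.18885755.
SE(ȳ) = √(0.18885755) = 0.4346.

0.4346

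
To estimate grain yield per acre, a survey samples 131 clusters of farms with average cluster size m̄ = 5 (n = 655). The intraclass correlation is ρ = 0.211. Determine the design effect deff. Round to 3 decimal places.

deff = 1 + (5 − 1)·0.211 = 1 + 0.844 = 1.844.

1.844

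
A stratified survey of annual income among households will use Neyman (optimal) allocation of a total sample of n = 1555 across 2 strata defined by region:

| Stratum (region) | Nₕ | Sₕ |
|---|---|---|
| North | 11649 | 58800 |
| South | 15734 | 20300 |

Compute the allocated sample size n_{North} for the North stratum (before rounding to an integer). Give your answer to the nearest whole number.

Neyman allocation: nₕ = n·NₕSₕ / Σⱼ NⱼSⱼ.
Σ NⱼSⱼ = 11649·58800 + 15734·20300 = 1.0043614 × 10^9.
n_{North} = 1555·11649·58800 / (1.0043614 × 10^9) = 1060.

1060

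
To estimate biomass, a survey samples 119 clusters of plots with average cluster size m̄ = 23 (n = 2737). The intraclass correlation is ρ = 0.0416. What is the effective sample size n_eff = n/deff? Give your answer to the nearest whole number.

deff = 1 + (23 − 1)·0.0416 = 1 + 0.9152 = 1.9152.
n_eff = 2737 / 1.9152 = 1429.

1429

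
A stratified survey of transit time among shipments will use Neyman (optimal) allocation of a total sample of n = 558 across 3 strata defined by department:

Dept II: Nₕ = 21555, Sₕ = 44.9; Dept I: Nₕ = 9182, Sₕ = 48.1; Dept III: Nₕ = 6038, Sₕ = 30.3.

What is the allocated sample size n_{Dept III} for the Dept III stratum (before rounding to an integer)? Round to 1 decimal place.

Neyman allocation: nₕ = n·NₕSₕ / Σⱼ NⱼSⱼ.
Σ NⱼSⱼ = 21555·44.9 + 9182·48.1 + 6038·30.3 = 1.5924251 × 10^6.
n_{Dept III} = 558·6038·30.3 / (1.5924251 × 10^6) = 64.1.

64.1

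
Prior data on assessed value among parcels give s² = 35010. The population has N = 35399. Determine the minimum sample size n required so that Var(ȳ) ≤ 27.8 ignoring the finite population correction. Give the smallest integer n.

Without fpc, n₀ = s²/D = 35010/27.8 = 1259.3525.
Rounding up, n = 1260.

1260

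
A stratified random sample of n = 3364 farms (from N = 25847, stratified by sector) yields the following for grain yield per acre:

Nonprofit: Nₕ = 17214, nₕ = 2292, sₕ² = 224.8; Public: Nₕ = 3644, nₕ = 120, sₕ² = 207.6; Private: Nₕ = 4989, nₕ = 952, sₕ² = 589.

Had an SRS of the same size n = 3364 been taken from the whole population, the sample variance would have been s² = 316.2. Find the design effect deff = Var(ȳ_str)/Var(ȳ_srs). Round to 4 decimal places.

Var(ȳ_str) = Σ Wₕ²(1−fₕ)sₕ²/nₕ with Wₕ = Nₕ/25847:
  Nonprofit: (17214/25847)²·(1−2292/17214)·224.8/2292 = 0.03771119
  Public: (3644/25847)²·(1−120/3644)·207.6/120 = 0.033253709
  Private: (4989/25847)²·(1−952/4989)·589/952 = 0.018652211
  → Var(ȳ_str) = 0.08961711.
Var(ȳ_srs) = (1 − 3364/25847)·316.2/3364 = 0.081761716.
deff = 0.08961711 / 0.081761716 = 1.0961.

1.0961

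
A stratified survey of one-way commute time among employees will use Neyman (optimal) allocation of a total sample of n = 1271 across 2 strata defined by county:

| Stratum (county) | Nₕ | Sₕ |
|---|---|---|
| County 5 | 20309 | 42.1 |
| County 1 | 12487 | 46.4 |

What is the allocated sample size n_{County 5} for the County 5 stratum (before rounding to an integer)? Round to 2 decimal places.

Neyman allocation: nₕ = n·NₕSₕ / Σⱼ NⱼSⱼ.
Σ NⱼSⱼ = 20309·42.1 + 12487·46.4 = 1.4344057 × 10^6.
n_{County 5} = 1271·20309·42.1 / (1.4344057 × 10^6) = 757.61.

757.61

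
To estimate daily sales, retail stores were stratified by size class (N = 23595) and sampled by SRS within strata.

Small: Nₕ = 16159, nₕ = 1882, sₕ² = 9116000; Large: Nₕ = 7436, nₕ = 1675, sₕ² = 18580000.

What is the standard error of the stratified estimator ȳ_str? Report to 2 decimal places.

Var(ȳ_str) = Σₕ Wₕ²(1 − fₕ)sₕ²/nₕ with Wₕ = Nₕ/N, N = 23595.
Small: Wₕ = 0.68484848; term = 0.68484848²·(1 − 0.11646760)·9116000/1882 = 2007.2255.
Large: Wₕ = 0.31515152; term = 0.31515152²·(1 − 0.22525551)·18580000/1675 = 853.54848.
Sum = 2860.774.
SE = √(2860.774) = 53.49.

53.49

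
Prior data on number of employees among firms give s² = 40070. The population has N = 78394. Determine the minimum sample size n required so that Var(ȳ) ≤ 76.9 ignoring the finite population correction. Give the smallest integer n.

Without fpc, n₀ = s²/D = 40070/76.9 = 521.0663.
Rounding up, n = 522.

522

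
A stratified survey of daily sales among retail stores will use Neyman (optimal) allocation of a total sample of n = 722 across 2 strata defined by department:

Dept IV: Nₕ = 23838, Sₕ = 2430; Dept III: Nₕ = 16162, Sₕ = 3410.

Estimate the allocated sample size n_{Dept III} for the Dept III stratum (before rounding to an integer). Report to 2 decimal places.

Neyman allocation: nₕ = n·NₕSₕ / Σⱼ NⱼSⱼ.
Σ NⱼSⱼ = 23838·2430 + 16162·3410 = 1.1303876 × 10^8.
n_{Dept III} = 722·16162·3410 / (1.1303876 × 10^8) = 352.01.

352.01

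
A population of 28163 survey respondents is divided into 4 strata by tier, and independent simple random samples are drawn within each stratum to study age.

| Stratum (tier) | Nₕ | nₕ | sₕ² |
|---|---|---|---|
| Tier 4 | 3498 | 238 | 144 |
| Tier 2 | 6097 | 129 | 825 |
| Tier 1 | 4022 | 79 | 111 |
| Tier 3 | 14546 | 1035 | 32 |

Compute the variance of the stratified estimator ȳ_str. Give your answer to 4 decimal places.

Var(ȳ_str) = Σₕ Wₕ²(1 − fₕ)sₕ²/nₕ with Wₕ = Nₕ/N, N = 28163.
Tier 4: Wₕ = 0.12420552; term = 0.12420552²·(1 − 0.06803888)·144/238 = 0.0086989155.
Tier 2: Wₕ = 0.21648972; term = 0.21648972²·(1 − 0.02115795)·825/129 = 0.29339413.
Tier 1: Wₕ = 0.14281149; term = 0.14281149²·(1 − 0.01964197)·111/79 = 0.028093568.
Tier 3: Wₕ = 0.51649327; term = 0.51649327²·(1 − 0.07115358)·32/1035 = 0.0076609544.
Sum = 0.33784757.

0.3378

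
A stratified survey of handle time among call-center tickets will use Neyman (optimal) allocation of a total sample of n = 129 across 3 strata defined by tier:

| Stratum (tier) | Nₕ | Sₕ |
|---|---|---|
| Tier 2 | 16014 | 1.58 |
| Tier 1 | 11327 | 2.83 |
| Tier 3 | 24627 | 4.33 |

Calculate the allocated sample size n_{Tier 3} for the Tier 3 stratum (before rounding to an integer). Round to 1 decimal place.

83.9

Neyman allocation: nₕ = n·NₕSₕ / Σⱼ NⱼSⱼ.
Σ NⱼSⱼ = 16014·1.58 + 11327·2.83 + 24627·4.33 = 163992.44.
n_{Tier 3} = 129·24627·4.33 / 163992.44 = 83.9.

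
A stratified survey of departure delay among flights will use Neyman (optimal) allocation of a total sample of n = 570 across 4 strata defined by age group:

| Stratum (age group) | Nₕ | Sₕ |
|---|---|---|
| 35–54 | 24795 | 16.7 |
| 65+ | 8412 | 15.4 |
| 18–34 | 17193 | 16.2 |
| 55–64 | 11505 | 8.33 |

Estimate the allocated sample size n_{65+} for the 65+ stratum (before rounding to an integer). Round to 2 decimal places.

Neyman allocation: nₕ = n·NₕSₕ / Σⱼ NⱼSⱼ.
Σ NⱼSⱼ = 24795·16.7 + 8412·15.4 + 17193·16.2 + 11505·8.33 = 917984.55.
n_{65+} = 570·8412·15.4 / 917984.55 = 80.44.

80.44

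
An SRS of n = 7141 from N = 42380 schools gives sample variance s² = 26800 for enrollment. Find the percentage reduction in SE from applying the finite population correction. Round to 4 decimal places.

f = n/N = 7141/42380 = 0.16849929.
SE_no-fpc = √(s²/n) = 1.9372599; SE_fpc = √((1−f)s²/n) = 1.7665226.
Ratio = √(1−f) = 0.91186661. Reduction = 100·(1 − 0.91186661) = 8.8133%.

8.8133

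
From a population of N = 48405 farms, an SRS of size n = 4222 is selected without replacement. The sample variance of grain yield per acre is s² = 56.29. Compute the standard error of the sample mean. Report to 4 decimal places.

Under SRS without replacement, Var(ȳ) = (1 − f)·s²/n with f = n/N = 4222/48405 = 0.08722239.
Var(ȳ) = (1 − 0.08722239)·56.29/4222 = 0.91277761·0.013332544 = 0.012169647.
SE(ȳ) = √(0.012169647) = 0.1103.

0.1103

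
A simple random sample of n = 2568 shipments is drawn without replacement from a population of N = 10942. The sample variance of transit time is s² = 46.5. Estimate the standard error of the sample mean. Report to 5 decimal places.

0.11772

Under SRS without replacement, Var(ȳ) = (1 − f)·s²/n with f = n/N = 2568/10942 = 0.23469201.
Var(ȳ) = (1 − 0.23469201)·46.5/2568 = 0.76530799·0.018107477 = 0.013857797.
SE(ȳ) = √(0.013857797) = 0.11772.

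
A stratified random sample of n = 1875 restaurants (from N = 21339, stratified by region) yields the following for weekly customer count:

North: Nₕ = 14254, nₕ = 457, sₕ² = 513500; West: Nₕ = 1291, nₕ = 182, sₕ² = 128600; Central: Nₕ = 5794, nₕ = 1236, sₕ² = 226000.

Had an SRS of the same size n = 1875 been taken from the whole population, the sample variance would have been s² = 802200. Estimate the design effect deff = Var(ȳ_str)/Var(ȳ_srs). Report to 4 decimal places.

Var(ȳ_str) = Σ Wₕ²(1−fₕ)sₕ²/nₕ with Wₕ = Nₕ/21339:
  North: (14254/21339)²·(1−457/14254)·513500/457 = 485.28575
  West: (1291/21339)²·(1−182/1291)·128600/182 = 2.2216684
  Central: (5794/21339)²·(1−1236/5794)·226000/1236 = 10.604609
  → Var(ȳ_str) = 498.11203.
Var(ȳ_srs) = (1 − 1875/21339)·802200/1875 = 390.24686.
deff = 498.11203 / 390.24686 = 1.2764.

1.2764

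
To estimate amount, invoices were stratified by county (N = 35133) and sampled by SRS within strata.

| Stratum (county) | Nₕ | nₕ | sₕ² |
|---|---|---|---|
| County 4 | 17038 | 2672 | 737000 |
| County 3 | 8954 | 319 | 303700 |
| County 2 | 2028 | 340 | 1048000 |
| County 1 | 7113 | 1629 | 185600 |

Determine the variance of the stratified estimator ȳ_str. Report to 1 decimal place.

126.5

Var(ȳ_str) = Σₕ Wₕ²(1 − fₕ)sₕ²/nₕ with Wₕ = Nₕ/N, N = 35133.
County 4: Wₕ = 0.48495716; term = 0.48495716²·(1 − 0.15682592)·737000/2672 = 54.695933.
County 3: Wₕ = 0.25486010; term = 0.25486010²·(1 − 0.03562654)·303700/319 = 59.635253.
County 2: Wₕ = 0.05772351; term = 0.05772351²·(1 − 0.16765286)·1048000/340 = 8.5485467.
County 1: Wₕ = 0.20245923; term = 0.20245923²·(1 − 0.22901729)·185600/1629 = 3.6006149.
Sum = 126.48035.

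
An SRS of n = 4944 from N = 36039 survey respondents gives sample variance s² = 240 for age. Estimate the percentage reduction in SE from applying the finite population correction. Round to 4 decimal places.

f = n/N = 4944/36039 = 0.13718472.
SE_no-fpc = √(s²/n) = 0.22032632; SE_fpc = √((1−f)s²/n) = 0.20465639.
Ratio = √(1−f) = 0.92887851. Reduction = 100·(1 − 0.92887851) = 7.1121%.

7.1121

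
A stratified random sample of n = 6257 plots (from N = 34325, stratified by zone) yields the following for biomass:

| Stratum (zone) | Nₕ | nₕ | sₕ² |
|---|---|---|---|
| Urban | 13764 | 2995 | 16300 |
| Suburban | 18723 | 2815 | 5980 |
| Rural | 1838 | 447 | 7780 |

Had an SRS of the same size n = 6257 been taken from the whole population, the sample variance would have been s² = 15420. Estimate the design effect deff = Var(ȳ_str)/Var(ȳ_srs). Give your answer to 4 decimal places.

Var(ȳ_str) = Σ Wₕ²(1−fₕ)sₕ²/nₕ with Wₕ = Nₕ/34325:
  Urban: (13764/34325)²·(1−2995/13764)·16300/2995 = 0.68468329
  Suburban: (18723/34325)²·(1−2815/18723)·5980/2815 = 0.53702279
  Rural: (1838/34325)²·(1−447/1838)·7780/447 = 0.037767968
  → Var(ȳ_str) = 1.259474.
Var(ȳ_srs) = (1 − 6257/34325)·15420/6257 = 2.0152046.
deff = 1.259474 / 2.0152046 = 0.6250.

0.6250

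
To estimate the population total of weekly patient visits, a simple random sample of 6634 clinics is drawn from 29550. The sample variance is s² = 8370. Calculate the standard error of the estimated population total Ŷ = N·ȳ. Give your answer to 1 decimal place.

29229.6

Var(Ŷ) = N²·Var(ȳ) = N²·(1 − n/N)·s²/n.
f = 6634/29550 = 0.22450085; Var(ȳ) = 0.77549915·8370/6634 = 0.97843351.
Var(Ŷ) = 29550² · 0.97843351 = 8.5437059 × 10^8.
SE(Ŷ) = √(8.5437059 × 10^8) = 29229.6.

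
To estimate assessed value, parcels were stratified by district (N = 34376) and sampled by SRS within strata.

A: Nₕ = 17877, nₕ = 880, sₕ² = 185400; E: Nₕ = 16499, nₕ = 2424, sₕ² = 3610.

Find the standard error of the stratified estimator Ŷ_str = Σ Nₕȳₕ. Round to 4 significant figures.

253700

Var(Ŷ_str) = Σₕ Nₕ²(1 − fₕ)sₕ²/nₕ.
A: 17877²·(1 − 880/17877)·185400/880 = 6.4016802 × 10^10.
E: 16499²·(1 − 2424/16499)·3610/2424 = 3.4584429 × 10^8.
Sum = 6.4362646 × 10^10.
SE = √(6.4362646 × 10^10) = 253700.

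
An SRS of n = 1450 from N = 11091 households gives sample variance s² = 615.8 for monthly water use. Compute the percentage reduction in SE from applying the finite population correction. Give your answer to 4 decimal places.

f = n/N = 1450/11091 = 0.13073663.
SE_no-fpc = √(s²/n) = 0.65168217; SE_fpc = √((1−f)s²/n) = 0.60759128.
Ratio = √(1−f) = 0.93234294. Reduction = 100·(1 − 0.93234294) = 6.7657%.

6.7657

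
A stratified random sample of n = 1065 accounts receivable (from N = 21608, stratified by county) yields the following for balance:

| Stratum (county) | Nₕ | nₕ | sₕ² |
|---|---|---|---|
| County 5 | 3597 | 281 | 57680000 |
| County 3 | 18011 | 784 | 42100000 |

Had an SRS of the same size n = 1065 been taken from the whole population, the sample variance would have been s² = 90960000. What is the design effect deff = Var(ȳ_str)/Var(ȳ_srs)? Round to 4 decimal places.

Var(ȳ_str) = Σ Wₕ²(1−fₕ)sₕ²/nₕ with Wₕ = Nₕ/21608:
  County 5: (3597/21608)²·(1−281/3597)·57680000/281 = 5243.7835
  County 3: (18011/21608)²·(1−784/18011)·42100000/784 = 35684.891
  → Var(ȳ_str) = 40928.675.
Var(ȳ_srs) = (1 − 1065/21608)·90960000/1065 = 81198.899.
deff = 40928.675 / 81198.899 = 0.5041.

0.5041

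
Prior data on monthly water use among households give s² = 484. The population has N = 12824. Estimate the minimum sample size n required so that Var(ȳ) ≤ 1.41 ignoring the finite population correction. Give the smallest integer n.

344

Without fpc, n₀ = s²/D = 484/1.41 = 343.2624.
Rounding up, n = 344.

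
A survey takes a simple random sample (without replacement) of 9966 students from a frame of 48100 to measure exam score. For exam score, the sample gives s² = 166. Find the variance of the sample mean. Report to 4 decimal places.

0.0132

Under SRS without replacement, Var(ȳ) = (1 − f)·s²/n with f = n/N = 9966/48100 = 0.20719335.
Var(ȳ) = (1 − 0.20719335)·166/9966 = 0.79280665·0.016656633 = 0.013205489.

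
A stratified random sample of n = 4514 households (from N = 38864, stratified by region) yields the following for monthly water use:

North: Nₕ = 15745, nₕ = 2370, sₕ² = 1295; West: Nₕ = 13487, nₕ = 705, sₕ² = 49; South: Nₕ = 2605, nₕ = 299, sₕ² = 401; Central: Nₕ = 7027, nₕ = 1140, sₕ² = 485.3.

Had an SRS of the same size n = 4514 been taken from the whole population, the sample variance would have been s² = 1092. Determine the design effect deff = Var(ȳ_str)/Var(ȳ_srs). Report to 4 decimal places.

0.4729

Var(ȳ_str) = Σ Wₕ²(1−fₕ)sₕ²/nₕ with Wₕ = Nₕ/38864:
  North: (15745/38864)²·(1−2370/15745)·1295/2370 = 0.076183844
  West: (13487/38864)²·(1−705/13487)·49/705 = 0.0079327933
  South: (2605/38864)²·(1−299/2605)·401/299 = 0.0053339043
  Central: (7027/38864)²·(1−1140/7027)·485.3/1140 = 0.011659353
  → Var(ȳ_str) = 0.10110989.
Var(ȳ_srs) = (1 − 4514/38864)·1092/4514 = 0.21381606.
deff = 0.10110989 / 0.21381606 = 0.4729.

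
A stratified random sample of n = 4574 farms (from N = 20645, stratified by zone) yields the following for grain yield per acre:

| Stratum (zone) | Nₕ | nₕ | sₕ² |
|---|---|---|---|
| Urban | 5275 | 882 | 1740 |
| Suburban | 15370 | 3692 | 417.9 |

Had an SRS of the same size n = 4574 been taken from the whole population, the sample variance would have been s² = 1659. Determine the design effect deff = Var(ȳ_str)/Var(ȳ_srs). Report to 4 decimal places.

0.5487

Var(ȳ_str) = Σ Wₕ²(1−fₕ)sₕ²/nₕ with Wₕ = Nₕ/20645:
  Urban: (5275/20645)²·(1−882/5275)·1740/882 = 0.1072592
  Suburban: (15370/20645)²·(1−3692/15370)·417.9/3692 = 0.047667595
  → Var(ȳ_str) = 0.1549268.
Var(ȳ_srs) = (1 − 4574/20645)·1659/4574 = 0.28234379.
deff = 0.1549268 / 0.28234379 = 0.5487.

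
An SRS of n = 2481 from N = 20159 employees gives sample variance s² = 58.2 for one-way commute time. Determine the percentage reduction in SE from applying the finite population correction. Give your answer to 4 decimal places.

f = n/N = 2481/20159 = 0.12307158.
SE_no-fpc = √(s²/n) = 0.15316097; SE_fpc = √((1−f)s²/n) = 0.14342676.
Ratio = √(1−f) = 0.93644456. Reduction = 100·(1 − 0.93644456) = 6.3555%.

6.3555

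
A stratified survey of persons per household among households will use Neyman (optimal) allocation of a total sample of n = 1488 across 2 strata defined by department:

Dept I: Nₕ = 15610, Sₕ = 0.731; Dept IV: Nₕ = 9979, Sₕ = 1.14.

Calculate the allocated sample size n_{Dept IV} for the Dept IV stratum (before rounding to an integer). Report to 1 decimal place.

742.9

Neyman allocation: nₕ = n·NₕSₕ / Σⱼ NⱼSⱼ.
Σ NⱼSⱼ = 15610·0.731 + 9979·1.14 = 22786.97.
n_{Dept IV} = 1488·9979·1.14 / 22786.97 = 742.9.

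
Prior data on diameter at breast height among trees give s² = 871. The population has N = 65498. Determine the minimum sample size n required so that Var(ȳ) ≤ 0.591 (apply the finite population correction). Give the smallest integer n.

1442

Without fpc, n₀ = s²/D = 871/0.591 = 1473.7733.
With fpc, (1 − n/N)·s²/n ≤ D requires n ≥ n₀/(1 + n₀/N) = 1473.7733/(1 + 1473.7733/65498) = 1441.3416.
Rounding up, n = 1442.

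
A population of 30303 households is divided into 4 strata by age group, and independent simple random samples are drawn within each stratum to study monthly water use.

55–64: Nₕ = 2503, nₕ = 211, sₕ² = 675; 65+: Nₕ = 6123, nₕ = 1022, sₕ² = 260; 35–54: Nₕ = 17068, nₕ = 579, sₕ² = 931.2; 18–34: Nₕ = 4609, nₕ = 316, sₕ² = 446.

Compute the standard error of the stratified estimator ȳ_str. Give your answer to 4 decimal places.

Var(ȳ_str) = Σₕ Wₕ²(1 − fₕ)sₕ²/nₕ with Wₕ = Nₕ/N, N = 30303.
55–64: Wₕ = 0.08259908; term = 0.08259908²·(1 − 0.08429884)·675/211 = 0.019985984.
65+: Wₕ = 0.20205920; term = 0.20205920²·(1 − 0.16691164)·260/1022 = 0.0086530813.
35–54: Wₕ = 0.56324456; term = 0.56324456²·(1 − 0.03392313)·931.2/579 = 0.49291281.
18–34: Wₕ = 0.15209715; term = 0.15209715²·(1 − 0.06856151)·446/316 = 0.03041194.
Sum = 0.55196382.
SE = √(0.55196382) = 0.7429.

0.7429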